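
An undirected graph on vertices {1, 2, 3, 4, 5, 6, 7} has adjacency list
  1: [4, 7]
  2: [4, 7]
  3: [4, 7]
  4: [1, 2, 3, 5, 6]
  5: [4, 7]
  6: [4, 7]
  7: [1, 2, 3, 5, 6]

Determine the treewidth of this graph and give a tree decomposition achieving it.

Treewidth 2.
Bags: B1 = {1, 4, 7}  B2 = {3, 4, 7}  B3 = {4, 6, 7}  B4 = {2, 4, 7}  B5 = {4, 5, 7}
Tree: B1–B2, B2–B3, B3–B4, B4–B5

Every bag has size at most 3, so the width is 3 − 1 = 2 and tw(G) ≤ 2. Since 4–1–7–3–4 is a cycle in G, G is not acyclic. Forests are exactly the graphs of treewidth ≤ 1, so tw(G) ≥ 2. Combining the bounds, tw(G) = 2.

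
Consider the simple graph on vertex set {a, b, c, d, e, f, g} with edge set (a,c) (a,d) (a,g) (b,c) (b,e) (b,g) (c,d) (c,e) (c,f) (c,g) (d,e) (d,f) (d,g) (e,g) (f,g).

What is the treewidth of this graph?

3

A width-3 tree decomposition is:
Bags: B1 = {a, c, d, g}  B2 = {c, d, f, g}  B3 = {c, d, e, g}  B4 = {b, c, e, g}
Tree: B1–B2, B2–B3, B3–B4
Each bag holds 4 vertices, so the decomposition has width 3, which upper-bounds the treewidth. For the lower bound, the 4 vertices {c, d, e, g} are pairwise adjacent, and any tree decomposition puts a clique entirely inside one bag — forcing width ≥ 3. The upper and lower bounds meet at 3, so that is the treewidth.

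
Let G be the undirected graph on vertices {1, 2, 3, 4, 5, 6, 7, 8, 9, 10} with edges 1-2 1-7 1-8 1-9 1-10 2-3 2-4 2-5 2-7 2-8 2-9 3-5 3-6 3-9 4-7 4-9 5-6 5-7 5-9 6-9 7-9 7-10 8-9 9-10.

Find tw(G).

3

A width-3 tree decomposition is:
Bags: B1 = {3, 5, 6, 9}  B2 = {2, 3, 5, 9}  B3 = {2, 5, 7, 9}  B4 = {1, 2, 7, 9}  B5 = {1, 2, 8, 9}  B6 = {2, 4, 7, 9}  B7 = {1, 7, 9, 10}
Tree: B1–B2, B2–B3, B3–B4, B4–B5, B4–B6, B4–B7
Each bag holds 4 vertices, so the decomposition has width 3, which upper-bounds the treewidth. Conversely, {1, 2, 8, 9} is a clique of size 4, and the vertices of any clique must share a bag in every tree decomposition; so some bag has ≥ 4 vertices and tw(G) ≥ 3. Hence tw(G) = 3 exactly.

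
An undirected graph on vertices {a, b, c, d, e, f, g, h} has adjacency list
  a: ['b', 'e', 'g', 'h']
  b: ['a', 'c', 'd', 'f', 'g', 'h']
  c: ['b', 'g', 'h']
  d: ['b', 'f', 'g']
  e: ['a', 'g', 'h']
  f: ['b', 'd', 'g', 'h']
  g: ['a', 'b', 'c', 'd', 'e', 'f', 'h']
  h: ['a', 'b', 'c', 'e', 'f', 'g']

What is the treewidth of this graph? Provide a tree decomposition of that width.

Treewidth 3.
Bags: B1 = {a, e, g, h}  B2 = {a, b, g, h}  B3 = {b, f, g, h}  B4 = {b, c, g, h}  B5 = {b, d, f, g}
Tree: B1–B2, B2–B3, B2–B4, B3–B5

The largest bag has 4 vertices, giving width 3; this decomposition certifies tw(G) ≤ 3. For the lower bound, the 4 vertices {b, d, f, g} are pairwise adjacent, and any tree decomposition puts a clique entirely inside one bag — forcing width ≥ 3. The upper and lower bounds meet at 3, so that is the treewidth.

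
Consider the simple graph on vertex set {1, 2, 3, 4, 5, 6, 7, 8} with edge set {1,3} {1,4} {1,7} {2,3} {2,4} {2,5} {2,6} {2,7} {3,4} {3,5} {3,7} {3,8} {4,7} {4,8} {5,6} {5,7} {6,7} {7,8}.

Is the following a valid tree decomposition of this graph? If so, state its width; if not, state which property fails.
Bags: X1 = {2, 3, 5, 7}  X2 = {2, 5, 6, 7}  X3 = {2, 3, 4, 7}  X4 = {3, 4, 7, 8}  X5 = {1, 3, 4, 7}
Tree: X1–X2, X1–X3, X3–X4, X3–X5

Yes; width 3.

Vertex coverage: the bags together contain {1, 2, 3, 4, 5, 6, 7, 8}, the full vertex set. Edge coverage: each edge of G has both endpoints in at least one bag. Running intersection: for every vertex, the bags containing it form a connected subtree. All three properties hold, so this is a valid tree decomposition of width max|bag| − 1 = 3, and hence tw(G) ≤ 3.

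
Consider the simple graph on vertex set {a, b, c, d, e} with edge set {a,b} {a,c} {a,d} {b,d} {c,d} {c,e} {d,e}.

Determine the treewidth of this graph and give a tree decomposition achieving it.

The largest bag has 3 vertices, giving width 2; this decomposition certifies tw(G) ≤ 2. Conversely, {c, d, e} is a clique of size 3, and the vertices of any clique must share a bag in every tree decomposition; so some bag has ≥ 3 vertices and tw(G) ≥ 2. Hence tw(G) = 2 exactly.

Treewidth 2.
Bags: B1 = {a, c, d}  B2 = {a, b, d}  B3 = {c, d, e}
Tree: B1–B2, B1–B3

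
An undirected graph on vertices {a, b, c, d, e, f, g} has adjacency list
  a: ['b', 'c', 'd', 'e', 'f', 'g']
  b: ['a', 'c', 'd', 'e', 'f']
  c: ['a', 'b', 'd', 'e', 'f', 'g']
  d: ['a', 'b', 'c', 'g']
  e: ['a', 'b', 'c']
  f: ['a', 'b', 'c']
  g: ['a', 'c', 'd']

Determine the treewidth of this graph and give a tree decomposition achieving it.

Treewidth 3.
One such decomposition:
Bags: B1 = {a, b, c, e}  B2 = {a, b, c, d}  B3 = {a, c, d, g}  B4 = {a, b, c, f}
Tree: B1–B2, B2–B3, B1–B4

The largest bag has 4 vertices, giving width 3; this decomposition certifies tw(G) ≤ 3. For the lower bound, the 4 vertices {a, c, d, g} are pairwise adjacent, and any tree decomposition puts a clique entirely inside one bag — forcing width ≥ 3. The upper and lower bounds meet at 3, so that is the treewidth.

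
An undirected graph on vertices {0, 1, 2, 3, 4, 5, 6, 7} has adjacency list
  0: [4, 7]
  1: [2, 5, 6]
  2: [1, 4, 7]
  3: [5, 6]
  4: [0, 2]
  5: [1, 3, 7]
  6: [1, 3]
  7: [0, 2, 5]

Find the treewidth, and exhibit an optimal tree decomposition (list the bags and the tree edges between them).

Treewidth 2.
Bags: B1 = {1, 3, 6}  B2 = {1, 3, 5}  B3 = {1, 2, 5}  B4 = {2, 5, 7}  B5 = {2, 4, 7}  B6 = {0, 4, 7}
Tree: B1–B2, B2–B3, B3–B4, B4–B5, B5–B6

Every bag has size at most 3, so the width is 3 − 1 = 2 and tw(G) ≤ 2. The edges 6–3–5–1–6 form a cycle, so G is not a tree and its treewidth is at least 2. The upper and lower bounds meet at 2, so that is the treewidth.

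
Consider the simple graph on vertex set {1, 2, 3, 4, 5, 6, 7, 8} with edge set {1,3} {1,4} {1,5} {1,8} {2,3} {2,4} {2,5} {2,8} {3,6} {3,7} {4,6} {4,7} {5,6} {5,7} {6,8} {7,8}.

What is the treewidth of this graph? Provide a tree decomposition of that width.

The largest bag has 5 vertices, giving width 4; this decomposition certifies tw(G) ≤ 4. For the lower bound: the 5 vertex sets {2,5}, {6,8}, {4,7}, {3}, {1} are disjoint, each induces a connected subgraph, and every pair is joined by at least one edge of G. Contracting each set to a single vertex therefore yields K_{5} as a minor, and since treewidth is minor-monotone, tw(G) ≥ tw(K_{5}) = 4. Therefore the treewidth is 4.

Treewidth 4.
One optimal decomposition is:
Bags: B1 = {2, 3, 4, 5, 8}  B2 = {3, 4, 5, 6, 8}  B3 = {3, 4, 5, 7, 8}  B4 = {1, 3, 4, 5, 8}
Tree: B1–B2, B2–B3, B3–B4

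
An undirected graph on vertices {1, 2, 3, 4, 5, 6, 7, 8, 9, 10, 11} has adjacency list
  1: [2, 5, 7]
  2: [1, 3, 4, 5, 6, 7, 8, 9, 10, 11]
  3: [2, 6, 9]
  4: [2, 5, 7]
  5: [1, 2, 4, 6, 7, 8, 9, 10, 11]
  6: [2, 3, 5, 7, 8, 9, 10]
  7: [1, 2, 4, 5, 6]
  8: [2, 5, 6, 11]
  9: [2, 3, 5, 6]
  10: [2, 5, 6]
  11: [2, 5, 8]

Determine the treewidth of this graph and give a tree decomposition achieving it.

Treewidth 3.
One optimal decomposition is:
Bags: B1 = {2, 5, 6, 10}  B2 = {2, 5, 6, 8}  B3 = {2, 5, 6, 7}  B4 = {2, 5, 6, 9}  B5 = {1, 2, 5, 7}  B6 = {2, 4, 5, 7}  B7 = {2, 5, 8, 11}  B8 = {2, 3, 6, 9}
Tree: B1–B2, B1–B3, B2–B4, B3–B5, B5–B6, B2–B7, B4–B8

Every bag has size at most 4, so the width is 4 − 1 = 3 and tw(G) ≤ 3. Conversely, {2, 3, 6, 9} is a clique of size 4, and the vertices of any clique must share a bag in every tree decomposition; so some bag has ≥ 4 vertices and tw(G) ≥ 3. Hence tw(G) = 3 exactly.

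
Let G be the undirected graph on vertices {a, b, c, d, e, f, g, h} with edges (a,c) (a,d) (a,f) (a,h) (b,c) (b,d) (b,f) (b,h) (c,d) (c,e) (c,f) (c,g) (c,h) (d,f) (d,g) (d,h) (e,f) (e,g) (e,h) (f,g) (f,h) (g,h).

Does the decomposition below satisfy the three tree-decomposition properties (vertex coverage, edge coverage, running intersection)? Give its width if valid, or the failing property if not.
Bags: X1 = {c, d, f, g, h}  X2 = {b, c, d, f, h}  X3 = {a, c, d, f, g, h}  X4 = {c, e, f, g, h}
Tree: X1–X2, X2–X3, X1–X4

No — bags containing vertex g are not connected in the tree.

A tree decomposition must satisfy three properties: every vertex lies in some bag; for every edge, both endpoints lie together in some bag; and for every vertex, the bags containing it form a connected subtree. Here bags containing vertex g are not connected in the tree, so the decomposition is invalid.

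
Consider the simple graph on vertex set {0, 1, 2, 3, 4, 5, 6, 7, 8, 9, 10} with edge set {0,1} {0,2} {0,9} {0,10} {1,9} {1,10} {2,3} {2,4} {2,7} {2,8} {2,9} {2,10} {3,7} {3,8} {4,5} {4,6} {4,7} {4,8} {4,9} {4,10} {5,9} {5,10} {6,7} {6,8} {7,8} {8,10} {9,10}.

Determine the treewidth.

A width-3 tree decomposition is:
Bags: B1 = {0, 2, 9, 10}  B2 = {2, 4, 9, 10}  B3 = {4, 5, 9, 10}  B4 = {2, 4, 8, 10}  B5 = {0, 1, 9, 10}  B6 = {2, 4, 7, 8}  B7 = {2, 3, 7, 8}  B8 = {4, 6, 7, 8}
Tree: B1–B2, B2–B3, B2–B4, B1–B5, B4–B6, B6–B7, B6–B8
Each bag holds 4 vertices, so the decomposition has width 3, which upper-bounds the treewidth. For the lower bound, the 4 vertices {0, 1, 9, 10} are pairwise adjacent, and any tree decomposition puts a clique entirely inside one bag — forcing width ≥ 3. The upper and lower bounds meet at 3, so that is the treewidth.

3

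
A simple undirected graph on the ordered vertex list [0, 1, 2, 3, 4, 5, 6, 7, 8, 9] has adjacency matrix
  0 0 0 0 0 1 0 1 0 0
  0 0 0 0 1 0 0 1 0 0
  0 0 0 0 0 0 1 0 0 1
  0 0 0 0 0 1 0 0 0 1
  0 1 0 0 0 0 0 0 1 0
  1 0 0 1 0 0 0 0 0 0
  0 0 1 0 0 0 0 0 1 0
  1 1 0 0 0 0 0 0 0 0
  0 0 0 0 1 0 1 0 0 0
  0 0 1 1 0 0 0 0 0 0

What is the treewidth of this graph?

2

A width-2 tree decomposition is:
Bags: B1 = {2, 6, 9}  B2 = {3, 6, 9}  B3 = {3, 5, 6}  B4 = {0, 5, 6}  B5 = {0, 6, 7}  B6 = {1, 6, 7}  B7 = {1, 4, 6}  B8 = {4, 6, 8}
Tree: B1–B2, B2–B3, B3–B4, B4–B5, B5–B6, B6–B7, B7–B8
Every bag has size at most 3, so the width is 3 − 1 = 2 and tw(G) ≤ 2. For the lower bound, G contains the cycle 6–2–9–3–5–0–7–1–4–8–6, so G is not a forest; only forests have treewidth ≤ 1, hence tw(G) ≥ 2. Therefore the treewidth is 2.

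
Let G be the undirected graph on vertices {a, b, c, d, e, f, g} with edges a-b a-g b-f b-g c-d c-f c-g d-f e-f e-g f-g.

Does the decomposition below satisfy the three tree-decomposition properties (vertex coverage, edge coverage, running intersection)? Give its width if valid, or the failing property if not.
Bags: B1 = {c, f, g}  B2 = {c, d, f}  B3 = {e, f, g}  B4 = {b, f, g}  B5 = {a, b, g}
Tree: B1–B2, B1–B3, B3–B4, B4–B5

Yes; width 2.

Checking the three conditions: (i) the bags cover all of {a, b, c, d, e, f, g}; (ii) for each edge, some bag contains both endpoints; (iii) the bags containing any fixed vertex form a subtree. All hold, so the decomposition is valid with width 3 − 1 = 2.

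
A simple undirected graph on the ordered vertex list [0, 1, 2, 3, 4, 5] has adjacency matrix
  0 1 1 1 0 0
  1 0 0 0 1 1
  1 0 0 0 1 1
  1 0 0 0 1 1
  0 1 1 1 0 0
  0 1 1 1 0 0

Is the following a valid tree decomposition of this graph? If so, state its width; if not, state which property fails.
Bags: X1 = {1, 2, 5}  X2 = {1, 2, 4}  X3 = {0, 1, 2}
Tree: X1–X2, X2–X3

A tree decomposition must satisfy three properties: every vertex lies in some bag; for every edge, both endpoints lie together in some bag; and for every vertex, the bags containing it form a connected subtree. Here vertex 3 appears in no bag, so the decomposition is invalid.

No — vertex 3 appears in no bag.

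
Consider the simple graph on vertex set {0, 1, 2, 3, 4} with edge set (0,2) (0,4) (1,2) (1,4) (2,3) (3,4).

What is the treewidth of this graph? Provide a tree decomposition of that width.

Treewidth 2.
One optimal decomposition is:
Bags: B1 = {0, 2, 4}  B2 = {2, 3, 4}  B3 = {1, 2, 4}
Tree: B1–B2, B2–B3

Each bag holds 3 vertices, so the decomposition has width 2, which upper-bounds the treewidth. The edges 0–4–3–2–0 form a cycle, so G is not a tree and its treewidth is at least 2. Hence tw(G) = 2 exactly.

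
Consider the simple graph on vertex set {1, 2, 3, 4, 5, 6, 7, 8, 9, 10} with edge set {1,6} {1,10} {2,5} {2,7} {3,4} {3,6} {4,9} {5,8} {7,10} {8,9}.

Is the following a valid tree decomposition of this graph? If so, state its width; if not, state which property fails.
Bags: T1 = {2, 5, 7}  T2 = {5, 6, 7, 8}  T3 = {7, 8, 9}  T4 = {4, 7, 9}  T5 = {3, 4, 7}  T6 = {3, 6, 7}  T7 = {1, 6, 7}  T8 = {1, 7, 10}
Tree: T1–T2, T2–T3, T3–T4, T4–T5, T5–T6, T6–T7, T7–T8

No — bags containing vertex 6 are not connected in the tree.

A tree decomposition must satisfy three properties: every vertex lies in some bag; for every edge, both endpoints lie together in some bag; and for every vertex, the bags containing it form a connected subtree. Here bags containing vertex 6 are not connected in the tree, so the decomposition is invalid.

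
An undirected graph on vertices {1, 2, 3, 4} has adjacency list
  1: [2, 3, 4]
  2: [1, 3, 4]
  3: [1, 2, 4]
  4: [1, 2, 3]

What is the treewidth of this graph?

A width-3 tree decomposition is:
Bags: B1 = {1, 2, 3, 4}
Tree: (single bag)
A single bag containing all 4 vertices is trivially a valid decomposition of width 3. Conversely, {1, 2, 3, 4} is a clique of size 4, and the vertices of any clique must share a bag in every tree decomposition; so some bag has ≥ 4 vertices and tw(G) ≥ 3. Therefore the treewidth is 3.

3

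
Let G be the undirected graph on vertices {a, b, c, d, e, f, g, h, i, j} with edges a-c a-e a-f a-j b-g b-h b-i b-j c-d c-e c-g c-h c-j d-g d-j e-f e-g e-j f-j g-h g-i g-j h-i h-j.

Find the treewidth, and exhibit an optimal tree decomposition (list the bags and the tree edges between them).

Treewidth 3.
One such decomposition:
Bags: B1 = {c, e, g, j}  B2 = {a, c, e, j}  B3 = {c, g, h, j}  B4 = {b, g, h, j}  B5 = {a, e, f, j}  B6 = {c, d, g, j}  B7 = {b, g, h, i}
Tree: B1–B2, B1–B3, B3–B4, B2–B5, B3–B6, B4–B7

Each bag holds 4 vertices, so the decomposition has width 3, which upper-bounds the treewidth. For the lower bound, the 4 vertices {c, d, g, j} are pairwise adjacent, and any tree decomposition puts a clique entirely inside one bag — forcing width ≥ 3. Therefore the treewidth is 3.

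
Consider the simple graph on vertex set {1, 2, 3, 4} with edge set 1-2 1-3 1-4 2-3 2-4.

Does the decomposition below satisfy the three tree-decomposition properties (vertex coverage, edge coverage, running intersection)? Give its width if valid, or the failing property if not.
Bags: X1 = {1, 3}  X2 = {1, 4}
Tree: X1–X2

A tree decomposition must satisfy three properties: every vertex lies in some bag; for every edge, both endpoints lie together in some bag; and for every vertex, the bags containing it form a connected subtree. Here vertex 2 appears in no bag, so the decomposition is invalid.

No — vertex 2 appears in no bag.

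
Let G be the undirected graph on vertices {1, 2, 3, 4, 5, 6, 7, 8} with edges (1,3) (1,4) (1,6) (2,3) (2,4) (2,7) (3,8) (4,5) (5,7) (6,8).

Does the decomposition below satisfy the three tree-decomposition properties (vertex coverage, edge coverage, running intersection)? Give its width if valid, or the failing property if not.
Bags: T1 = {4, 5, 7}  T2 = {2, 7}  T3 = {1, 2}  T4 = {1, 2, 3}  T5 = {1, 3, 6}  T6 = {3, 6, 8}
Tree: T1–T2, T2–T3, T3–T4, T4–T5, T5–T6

No — edge (4,2) lies in no bag.

A tree decomposition must satisfy three properties: every vertex lies in some bag; for every edge, both endpoints lie together in some bag; and for every vertex, the bags containing it form a connected subtree. Here edge (4,2) lies in no bag, so the decomposition is invalid.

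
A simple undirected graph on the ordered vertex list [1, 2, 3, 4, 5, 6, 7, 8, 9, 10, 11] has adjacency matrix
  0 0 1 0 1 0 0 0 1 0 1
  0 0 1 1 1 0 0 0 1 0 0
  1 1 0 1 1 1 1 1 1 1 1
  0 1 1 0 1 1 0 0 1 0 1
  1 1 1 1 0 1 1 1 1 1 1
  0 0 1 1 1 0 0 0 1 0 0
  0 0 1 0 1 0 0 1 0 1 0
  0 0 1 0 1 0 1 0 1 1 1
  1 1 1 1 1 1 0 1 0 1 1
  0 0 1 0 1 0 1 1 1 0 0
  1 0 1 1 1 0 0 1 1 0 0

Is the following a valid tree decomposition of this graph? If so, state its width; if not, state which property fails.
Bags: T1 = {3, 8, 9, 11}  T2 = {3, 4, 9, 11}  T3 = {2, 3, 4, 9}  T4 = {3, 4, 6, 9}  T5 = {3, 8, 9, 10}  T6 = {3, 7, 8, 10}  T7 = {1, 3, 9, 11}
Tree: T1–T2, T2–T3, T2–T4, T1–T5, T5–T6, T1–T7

No — vertex 5 appears in no bag.

A tree decomposition must satisfy three properties: every vertex lies in some bag; for every edge, both endpoints lie together in some bag; and for every vertex, the bags containing it form a connected subtree. Here vertex 5 appears in no bag, so the decomposition is invalid.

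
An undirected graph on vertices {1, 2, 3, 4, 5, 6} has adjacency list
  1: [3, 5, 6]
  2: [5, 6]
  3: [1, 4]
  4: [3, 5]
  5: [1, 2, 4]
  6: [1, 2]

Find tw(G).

A width-2 tree decomposition is:
Bags: B1 = {3, 4, 5}  B2 = {1, 3, 5}  B3 = {1, 2, 5}  B4 = {1, 2, 6}
Tree: B1–B2, B2–B3, B3–B4
The largest bag has 3 vertices, giving width 2; this decomposition certifies tw(G) ≤ 2. For the lower bound, G contains the cycle 4–3–1–5–4, so G is not a forest; only forests have treewidth ≤ 1, hence tw(G) ≥ 2. Therefore the treewidth is 2.

2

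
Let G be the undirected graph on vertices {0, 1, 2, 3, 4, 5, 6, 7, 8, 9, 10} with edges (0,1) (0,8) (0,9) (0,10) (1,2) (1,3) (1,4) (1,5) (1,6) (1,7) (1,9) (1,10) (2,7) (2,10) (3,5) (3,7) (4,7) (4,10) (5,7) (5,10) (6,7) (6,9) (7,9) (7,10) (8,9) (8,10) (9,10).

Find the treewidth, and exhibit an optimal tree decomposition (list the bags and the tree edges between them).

Treewidth 3.
One optimal decomposition is:
Bags: B1 = {1, 5, 7, 10}  B2 = {1, 3, 5, 7}  B3 = {1, 2, 7, 10}  B4 = {1, 7, 9, 10}  B5 = {1, 4, 7, 10}  B6 = {1, 6, 7, 9}  B7 = {0, 1, 9, 10}  B8 = {0, 8, 9, 10}
Tree: B1–B2, B1–B3, B1–B4, B1–B5, B4–B6, B4–B7, B7–B8

Every bag has size at most 4, so the width is 4 − 1 = 3 and tw(G) ≤ 3. Conversely, {0, 8, 9, 10} is a clique of size 4, and the vertices of any clique must share a bag in every tree decomposition; so some bag has ≥ 4 vertices and tw(G) ≥ 3. The upper and lower bounds meet at 3, so that is the treewidth.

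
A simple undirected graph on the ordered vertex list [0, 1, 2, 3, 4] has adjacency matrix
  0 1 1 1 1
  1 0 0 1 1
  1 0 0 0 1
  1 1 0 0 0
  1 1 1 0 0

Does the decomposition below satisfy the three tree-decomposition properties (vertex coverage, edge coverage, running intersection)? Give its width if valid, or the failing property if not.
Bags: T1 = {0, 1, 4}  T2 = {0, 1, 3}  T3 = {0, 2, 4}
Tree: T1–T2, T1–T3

Vertex coverage: the bags together contain {0, 1, 2, 3, 4}, the full vertex set. Edge coverage: each edge of G has both endpoints in at least one bag. Running intersection: for every vertex, the bags containing it form a connected subtree. All three properties hold, so this is a valid tree decomposition of width max|bag| − 1 = 2, and hence tw(G) ≤ 2.

Yes; width 2.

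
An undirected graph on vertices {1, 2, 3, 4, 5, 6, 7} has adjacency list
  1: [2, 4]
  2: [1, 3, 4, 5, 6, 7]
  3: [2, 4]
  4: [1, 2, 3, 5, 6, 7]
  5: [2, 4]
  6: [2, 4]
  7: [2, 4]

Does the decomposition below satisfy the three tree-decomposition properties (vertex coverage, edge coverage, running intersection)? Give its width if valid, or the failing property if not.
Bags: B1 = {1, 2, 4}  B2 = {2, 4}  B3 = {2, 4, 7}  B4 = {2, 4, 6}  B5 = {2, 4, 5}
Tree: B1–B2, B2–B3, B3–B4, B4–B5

No — vertex 3 appears in no bag.

A tree decomposition must satisfy three properties: every vertex lies in some bag; for every edge, both endpoints lie together in some bag; and for every vertex, the bags containing it form a connected subtree. Here vertex 3 appears in no bag, so the decomposition is invalid.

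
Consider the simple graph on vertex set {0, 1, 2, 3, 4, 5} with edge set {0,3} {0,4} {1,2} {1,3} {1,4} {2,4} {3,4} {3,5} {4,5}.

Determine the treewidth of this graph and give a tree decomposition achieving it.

Each bag holds 3 vertices, so the decomposition has width 2, which upper-bounds the treewidth. Conversely, {1, 2, 4} is a clique of size 3, and the vertices of any clique must share a bag in every tree decomposition; so some bag has ≥ 3 vertices and tw(G) ≥ 2. Combining the bounds, tw(G) = 2.

Treewidth 2.
Bags: B1 = {0, 3, 4}  B2 = {3, 4, 5}  B3 = {1, 3, 4}  B4 = {1, 2, 4}
Tree: B1–B2, B2–B3, B3–B4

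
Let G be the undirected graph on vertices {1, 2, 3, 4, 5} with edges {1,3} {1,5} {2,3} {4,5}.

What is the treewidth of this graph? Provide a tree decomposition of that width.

Treewidth 1.
Bags: B1 = {1, 5}  B2 = {4, 5}  B3 = {1, 3}  B4 = {2, 3}
Tree: B1–B2, B1–B3, B3–B4

Every bag has size at most 2, so the width is 2 − 1 = 1 and tw(G) ≤ 1. Any graph with an edge has treewidth ≥ 1, and G has the edge 1–5. The upper and lower bounds meet at 1, so that is the treewidth.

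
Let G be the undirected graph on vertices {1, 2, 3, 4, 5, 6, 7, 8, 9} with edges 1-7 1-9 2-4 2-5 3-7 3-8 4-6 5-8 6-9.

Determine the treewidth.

2

A width-2 tree decomposition is:
Bags: B1 = {2, 4, 5}  B2 = {4, 5, 6}  B3 = {5, 6, 9}  B4 = {1, 5, 9}  B5 = {1, 5, 7}  B6 = {3, 5, 7}  B7 = {3, 5, 8}
Tree: B1–B2, B2–B3, B3–B4, B4–B5, B5–B6, B6–B7
Every bag has size at most 3, so the width is 3 − 1 = 2 and tw(G) ≤ 2. For the lower bound, G contains the cycle 5–2–4–6–9–1–7–3–8–5, so G is not a forest; only forests have treewidth ≤ 1, hence tw(G) ≥ 2. Combining the bounds, tw(G) = 2.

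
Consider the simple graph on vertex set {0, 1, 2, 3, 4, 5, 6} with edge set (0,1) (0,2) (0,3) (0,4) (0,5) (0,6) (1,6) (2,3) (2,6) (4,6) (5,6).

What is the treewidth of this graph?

2

A width-2 tree decomposition is:
Bags: B1 = {0, 2, 6}  B2 = {0, 2, 3}  B3 = {0, 5, 6}  B4 = {0, 4, 6}  B5 = {0, 1, 6}
Tree: B1–B2, B1–B3, B1–B4, B4–B5
The largest bag has 3 vertices, giving width 2; this decomposition certifies tw(G) ≤ 2. For the lower bound, the 3 vertices {0, 2, 3} are pairwise adjacent, and any tree decomposition puts a clique entirely inside one bag — forcing width ≥ 2. Hence tw(G) = 2 exactly.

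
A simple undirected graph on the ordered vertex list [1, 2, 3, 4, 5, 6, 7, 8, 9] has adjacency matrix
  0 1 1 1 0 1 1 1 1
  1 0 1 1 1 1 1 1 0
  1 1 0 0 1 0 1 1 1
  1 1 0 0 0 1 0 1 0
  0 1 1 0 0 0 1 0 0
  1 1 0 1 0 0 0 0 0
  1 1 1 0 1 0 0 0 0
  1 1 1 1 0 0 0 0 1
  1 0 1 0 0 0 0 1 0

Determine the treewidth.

3

A width-3 tree decomposition is:
Bags: B1 = {1, 2, 4, 6}  B2 = {1, 2, 4, 8}  B3 = {1, 2, 3, 8}  B4 = {1, 2, 3, 7}  B5 = {1, 3, 8, 9}  B6 = {2, 3, 5, 7}
Tree: B1–B2, B2–B3, B3–B4, B3–B5, B4–B6
Each bag holds 4 vertices, so the decomposition has width 3, which upper-bounds the treewidth. For the lower bound, the 4 vertices {1, 3, 8, 9} are pairwise adjacent, and any tree decomposition puts a clique entirely inside one bag — forcing width ≥ 3. The upper and lower bounds meet at 3, so that is the treewidth.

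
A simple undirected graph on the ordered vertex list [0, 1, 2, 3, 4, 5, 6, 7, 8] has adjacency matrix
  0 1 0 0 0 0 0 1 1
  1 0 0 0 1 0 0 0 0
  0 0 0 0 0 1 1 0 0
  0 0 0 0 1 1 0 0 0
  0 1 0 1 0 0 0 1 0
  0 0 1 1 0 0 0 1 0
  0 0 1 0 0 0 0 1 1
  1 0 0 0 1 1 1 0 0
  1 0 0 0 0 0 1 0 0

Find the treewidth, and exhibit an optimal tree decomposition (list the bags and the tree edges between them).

The largest bag has 4 vertices, giving width 3; this decomposition certifies tw(G) ≤ 3. For the lower bound: the 4 vertex sets {2,3,5}, {4}, {7}, {0,1,6,8} are disjoint, each induces a connected subgraph, and every pair is joined by at least one edge of G. Contracting each set to a single vertex therefore yields K_{4} as a minor, and since treewidth is minor-monotone, tw(G) ≥ tw(K_{4}) = 3. The upper and lower bounds meet at 3, so that is the treewidth.

Treewidth 3.
Bags: B1 = {2, 3, 4, 5}  B2 = {2, 4, 5, 7}  B3 = {2, 4, 6, 7}  B4 = {1, 4, 6, 7}  B5 = {0, 1, 6, 7}  B6 = {0, 1, 6, 8}
Tree: B1–B2, B2–B3, B3–B4, B4–B5, B5–B6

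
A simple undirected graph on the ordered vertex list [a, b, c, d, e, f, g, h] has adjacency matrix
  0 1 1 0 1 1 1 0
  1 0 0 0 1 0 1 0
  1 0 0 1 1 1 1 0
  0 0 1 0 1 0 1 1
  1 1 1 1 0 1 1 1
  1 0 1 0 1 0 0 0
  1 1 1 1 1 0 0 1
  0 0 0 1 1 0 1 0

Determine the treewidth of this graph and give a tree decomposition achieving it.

Treewidth 3.
Bags: B1 = {c, d, e, g}  B2 = {d, e, g, h}  B3 = {a, c, e, g}  B4 = {a, b, e, g}  B5 = {a, c, e, f}
Tree: B1–B2, B1–B3, B3–B4, B3–B5

The largest bag has 4 vertices, giving width 3; this decomposition certifies tw(G) ≤ 3. For the lower bound, the 4 vertices {d, e, g, h} are pairwise adjacent, and any tree decomposition puts a clique entirely inside one bag — forcing width ≥ 3. The upper and lower bounds meet at 3, so that is the treewidth.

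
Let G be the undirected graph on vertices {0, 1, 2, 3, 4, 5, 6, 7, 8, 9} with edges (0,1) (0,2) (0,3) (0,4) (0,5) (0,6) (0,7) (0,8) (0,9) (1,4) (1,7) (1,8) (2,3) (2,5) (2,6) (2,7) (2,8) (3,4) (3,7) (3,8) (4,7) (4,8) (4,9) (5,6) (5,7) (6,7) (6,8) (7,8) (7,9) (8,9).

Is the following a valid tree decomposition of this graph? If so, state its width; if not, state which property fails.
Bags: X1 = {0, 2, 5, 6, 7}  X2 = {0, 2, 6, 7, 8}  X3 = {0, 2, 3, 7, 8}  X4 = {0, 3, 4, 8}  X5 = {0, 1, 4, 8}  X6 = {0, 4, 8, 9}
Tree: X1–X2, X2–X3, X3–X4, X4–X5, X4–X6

A tree decomposition must satisfy three properties: every vertex lies in some bag; for every edge, both endpoints lie together in some bag; and for every vertex, the bags containing it form a connected subtree. Here edge (7,4) lies in no bag, so the decomposition is invalid.

No — edge (7,4) lies in no bag.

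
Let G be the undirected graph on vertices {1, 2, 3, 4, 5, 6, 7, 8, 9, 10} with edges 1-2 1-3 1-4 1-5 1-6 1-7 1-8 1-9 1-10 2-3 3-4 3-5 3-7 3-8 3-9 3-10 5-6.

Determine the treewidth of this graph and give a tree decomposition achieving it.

Each bag holds 3 vertices, so the decomposition has width 2, which upper-bounds the treewidth. For the lower bound, the 3 vertices {1, 2, 3} are pairwise adjacent, and any tree decomposition puts a clique entirely inside one bag — forcing width ≥ 2. Therefore the treewidth is 2.

Treewidth 2.
One optimal decomposition is:
Bags: B1 = {1, 3, 5}  B2 = {1, 3, 7}  B3 = {1, 3, 9}  B4 = {1, 3, 8}  B5 = {1, 2, 3}  B6 = {1, 3, 10}  B7 = {1, 5, 6}  B8 = {1, 3, 4}
Tree: B1–B2, B1–B3, B2–B4, B1–B5, B1–B6, B1–B7, B5–B8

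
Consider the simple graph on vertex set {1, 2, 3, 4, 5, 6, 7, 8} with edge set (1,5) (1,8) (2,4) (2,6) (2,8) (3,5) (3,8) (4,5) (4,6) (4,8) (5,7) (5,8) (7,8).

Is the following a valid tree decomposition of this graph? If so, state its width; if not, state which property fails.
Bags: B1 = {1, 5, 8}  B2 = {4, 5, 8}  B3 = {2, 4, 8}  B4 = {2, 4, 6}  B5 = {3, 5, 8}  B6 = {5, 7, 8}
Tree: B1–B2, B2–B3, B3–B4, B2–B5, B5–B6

Yes; width 2.

Vertex coverage: the bags together contain {1, 2, 3, 4, 5, 6, 7, 8}, the full vertex set. Edge coverage: each edge of G has both endpoints in at least one bag. Running intersection: for every vertex, the bags containing it form a connected subtree. All three properties hold, so this is a valid tree decomposition of width max|bag| − 1 = 2, and hence tw(G) ≤ 2.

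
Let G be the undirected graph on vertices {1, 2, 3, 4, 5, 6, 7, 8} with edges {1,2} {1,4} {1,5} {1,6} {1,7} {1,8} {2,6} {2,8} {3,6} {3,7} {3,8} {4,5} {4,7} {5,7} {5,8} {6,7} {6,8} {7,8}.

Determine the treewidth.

A width-3 tree decomposition is:
Bags: B1 = {1, 5, 7, 8}  B2 = {1, 6, 7, 8}  B3 = {3, 6, 7, 8}  B4 = {1, 2, 6, 8}  B5 = {1, 4, 5, 7}
Tree: B1–B2, B2–B3, B2–B4, B1–B5
The largest bag has 4 vertices, giving width 3; this decomposition certifies tw(G) ≤ 3. Conversely, {1, 2, 6, 8} is a clique of size 4, and the vertices of any clique must share a bag in every tree decomposition; so some bag has ≥ 4 vertices and tw(G) ≥ 3. Hence tw(G) = 3 exactly.

3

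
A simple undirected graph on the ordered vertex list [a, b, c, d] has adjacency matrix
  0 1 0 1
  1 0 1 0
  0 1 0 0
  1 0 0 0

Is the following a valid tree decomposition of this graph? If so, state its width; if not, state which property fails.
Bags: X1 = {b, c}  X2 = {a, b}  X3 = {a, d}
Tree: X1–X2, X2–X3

Vertex coverage: the bags together contain {a, b, c, d}, the full vertex set. Edge coverage: each edge of G has both endpoints in at least one bag. Running intersection: for every vertex, the bags containing it form a connected subtree. All three properties hold, so this is a valid tree decomposition of width max|bag| − 1 = 1, and hence tw(G) ≤ 1.

Yes; width 1.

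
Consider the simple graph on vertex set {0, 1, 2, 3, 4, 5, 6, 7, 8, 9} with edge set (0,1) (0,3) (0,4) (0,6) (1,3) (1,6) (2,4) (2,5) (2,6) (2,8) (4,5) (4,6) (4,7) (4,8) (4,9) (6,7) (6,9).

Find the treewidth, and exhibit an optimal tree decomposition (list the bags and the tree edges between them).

Treewidth 2.
One optimal decomposition is:
Bags: B1 = {2, 4, 6}  B2 = {2, 4, 5}  B3 = {2, 4, 8}  B4 = {4, 6, 7}  B5 = {0, 4, 6}  B6 = {4, 6, 9}  B7 = {0, 1, 6}  B8 = {0, 1, 3}
Tree: B1–B2, B2–B3, B1–B4, B4–B5, B1–B6, B5–B7, B7–B8

Every bag has size at most 3, so the width is 3 − 1 = 2 and tw(G) ≤ 2. On the other hand G contains the 3-clique {0, 1, 3}. A clique must lie in a single bag of any decomposition, so no decomposition can have width below 2. Combining the bounds, tw(G) = 2.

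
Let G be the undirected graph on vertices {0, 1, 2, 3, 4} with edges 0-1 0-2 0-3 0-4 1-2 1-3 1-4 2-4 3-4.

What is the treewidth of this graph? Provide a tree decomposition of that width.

The largest bag has 4 vertices, giving width 3; this decomposition certifies tw(G) ≤ 3. Conversely, {0, 1, 2, 4} is a clique of size 4, and the vertices of any clique must share a bag in every tree decomposition; so some bag has ≥ 4 vertices and tw(G) ≥ 3. Hence tw(G) = 3 exactly.

Treewidth 3.
One such decomposition:
Bags: B1 = {0, 1, 2, 4}  B2 = {0, 1, 3, 4}
Tree: B1–B2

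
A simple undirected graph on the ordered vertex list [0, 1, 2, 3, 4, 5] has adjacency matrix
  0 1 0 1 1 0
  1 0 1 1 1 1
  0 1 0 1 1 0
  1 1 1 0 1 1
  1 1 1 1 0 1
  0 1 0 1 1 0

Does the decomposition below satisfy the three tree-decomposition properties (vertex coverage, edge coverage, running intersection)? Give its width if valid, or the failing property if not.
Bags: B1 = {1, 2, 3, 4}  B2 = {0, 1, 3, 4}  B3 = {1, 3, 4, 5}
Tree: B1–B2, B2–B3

Checking the three conditions: (i) the bags cover all of {0, 1, 2, 3, 4, 5}; (ii) for each edge, some bag contains both endpoints; (iii) the bags containing any fixed vertex form a subtree. All hold, so the decomposition is valid with width 4 − 1 = 3.

Yes; width 3.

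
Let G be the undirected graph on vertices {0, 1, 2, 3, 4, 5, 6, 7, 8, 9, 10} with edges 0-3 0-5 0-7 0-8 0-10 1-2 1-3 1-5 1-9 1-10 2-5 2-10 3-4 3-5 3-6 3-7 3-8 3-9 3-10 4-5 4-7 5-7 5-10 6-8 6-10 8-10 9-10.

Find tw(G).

A width-3 tree decomposition is:
Bags: B1 = {3, 4, 5, 7}  B2 = {0, 3, 5, 7}  B3 = {0, 3, 5, 10}  B4 = {0, 3, 8, 10}  B5 = {1, 3, 5, 10}  B6 = {3, 6, 8, 10}  B7 = {1, 2, 5, 10}  B8 = {1, 3, 9, 10}
Tree: B1–B2, B2–B3, B3–B4, B3–B5, B4–B6, B5–B7, B5–B8
The largest bag has 4 vertices, giving width 3; this decomposition certifies tw(G) ≤ 3. For the lower bound, the 4 vertices {1, 2, 5, 10} are pairwise adjacent, and any tree decomposition puts a clique entirely inside one bag — forcing width ≥ 3. Therefore the treewidth is 3.

3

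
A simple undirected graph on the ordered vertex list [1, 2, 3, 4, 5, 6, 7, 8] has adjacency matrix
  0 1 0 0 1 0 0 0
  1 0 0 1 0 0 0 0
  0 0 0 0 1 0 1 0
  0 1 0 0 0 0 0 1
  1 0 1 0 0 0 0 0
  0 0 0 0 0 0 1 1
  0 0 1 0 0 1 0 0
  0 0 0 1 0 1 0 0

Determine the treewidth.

2

A width-2 tree decomposition is:
Bags: B1 = {4, 6, 8}  B2 = {2, 4, 6}  B3 = {1, 2, 6}  B4 = {1, 5, 6}  B5 = {3, 5, 6}  B6 = {3, 6, 7}
Tree: B1–B2, B2–B3, B3–B4, B4–B5, B5–B6
Each bag holds 3 vertices, so the decomposition has width 2, which upper-bounds the treewidth. Since 6–8–4–2–1–5–3–7–6 is a cycle in G, G is not acyclic. Forests are exactly the graphs of treewidth ≤ 1, so tw(G) ≥ 2. Hence tw(G) = 2 exactly.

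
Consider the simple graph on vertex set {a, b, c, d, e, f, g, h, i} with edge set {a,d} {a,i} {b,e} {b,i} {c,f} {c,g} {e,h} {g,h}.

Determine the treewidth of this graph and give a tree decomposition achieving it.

Every bag has size at most 2, so the width is 2 − 1 = 1 and tw(G) ≤ 1. G has an edge, so its treewidth is at least 1. The upper and lower bounds meet at 1, so that is the treewidth.

Treewidth 1.
One optimal decomposition is:
Bags: B1 = {a, d}  B2 = {a, i}  B3 = {b, i}  B4 = {b, e}  B5 = {e, h}  B6 = {g, h}  B7 = {c, g}  B8 = {c, f}
Tree: B1–B2, B2–B3, B3–B4, B4–B5, B5–B6, B6–B7, B7–B8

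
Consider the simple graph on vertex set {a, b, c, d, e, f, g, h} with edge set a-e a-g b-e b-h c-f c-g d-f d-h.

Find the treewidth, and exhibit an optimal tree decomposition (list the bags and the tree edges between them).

Treewidth 2.
Bags: B1 = {a, c, g}  B2 = {a, c, f}  B3 = {a, d, f}  B4 = {a, d, h}  B5 = {a, b, h}  B6 = {a, b, e}
Tree: B1–B2, B2–B3, B3–B4, B4–B5, B5–B6

The largest bag has 3 vertices, giving width 2; this decomposition certifies tw(G) ≤ 2. For the lower bound, G contains the cycle a–g–c–f–d–h–b–e–a, so G is not a forest; only forests have treewidth ≤ 1, hence tw(G) ≥ 2. The upper and lower bounds meet at 2, so that is the treewidth.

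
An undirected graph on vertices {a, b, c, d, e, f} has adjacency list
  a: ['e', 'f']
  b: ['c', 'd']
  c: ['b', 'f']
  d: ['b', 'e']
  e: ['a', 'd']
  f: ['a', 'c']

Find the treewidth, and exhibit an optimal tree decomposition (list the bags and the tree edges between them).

Treewidth 2.
Bags: B1 = {b, d, e}  B2 = {b, c, e}  B3 = {c, e, f}  B4 = {a, e, f}
Tree: B1–B2, B2–B3, B3–B4

Each bag holds 3 vertices, so the decomposition has width 2, which upper-bounds the treewidth. Since e–d–b–c–f–a–e is a cycle in G, G is not acyclic. Forests are exactly the graphs of treewidth ≤ 1, so tw(G) ≥ 2. Combining the bounds, tw(G) = 2.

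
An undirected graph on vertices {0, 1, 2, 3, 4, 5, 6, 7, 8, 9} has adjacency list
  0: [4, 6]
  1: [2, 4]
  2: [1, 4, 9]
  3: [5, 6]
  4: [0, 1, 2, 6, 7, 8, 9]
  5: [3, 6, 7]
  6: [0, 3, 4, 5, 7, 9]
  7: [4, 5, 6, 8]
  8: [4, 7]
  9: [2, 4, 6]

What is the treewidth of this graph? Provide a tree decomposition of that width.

Treewidth 2.
Bags: B1 = {4, 6, 7}  B2 = {5, 6, 7}  B3 = {3, 5, 6}  B4 = {4, 6, 9}  B5 = {2, 4, 9}  B6 = {0, 4, 6}  B7 = {4, 7, 8}  B8 = {1, 2, 4}
Tree: B1–B2, B2–B3, B1–B4, B4–B5, B1–B6, B1–B7, B5–B8

Each bag holds 3 vertices, so the decomposition has width 2, which upper-bounds the treewidth. Conversely, {3, 5, 6} is a clique of size 3, and the vertices of any clique must share a bag in every tree decomposition; so some bag has ≥ 3 vertices and tw(G) ≥ 2. Combining the bounds, tw(G) = 2.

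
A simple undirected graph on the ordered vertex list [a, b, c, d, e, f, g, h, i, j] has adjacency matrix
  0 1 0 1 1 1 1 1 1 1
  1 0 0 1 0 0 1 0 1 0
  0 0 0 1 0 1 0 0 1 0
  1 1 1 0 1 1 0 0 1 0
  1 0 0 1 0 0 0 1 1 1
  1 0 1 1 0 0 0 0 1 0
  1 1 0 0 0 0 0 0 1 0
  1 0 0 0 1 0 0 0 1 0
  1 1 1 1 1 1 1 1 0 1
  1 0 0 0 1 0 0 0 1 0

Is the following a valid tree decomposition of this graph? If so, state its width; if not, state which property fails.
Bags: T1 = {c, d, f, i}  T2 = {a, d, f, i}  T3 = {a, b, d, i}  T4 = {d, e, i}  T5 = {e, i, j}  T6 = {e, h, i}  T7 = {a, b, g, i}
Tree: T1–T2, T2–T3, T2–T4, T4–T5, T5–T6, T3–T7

A tree decomposition must satisfy three properties: every vertex lies in some bag; for every edge, both endpoints lie together in some bag; and for every vertex, the bags containing it form a connected subtree. Here edge (a,e) lies in no bag, so the decomposition is invalid.

No — edge (a,e) lies in no bag.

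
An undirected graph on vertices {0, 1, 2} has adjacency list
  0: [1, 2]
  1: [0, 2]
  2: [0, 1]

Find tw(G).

2

A width-2 tree decomposition is:
Bags: B1 = {0, 1, 2}
Tree: (single bag)
With just one bag of size 3, the width is 3 − 1 = 2, so tw(G) ≤ 2. Conversely, {0, 1, 2} is a clique of size 3, and the vertices of any clique must share a bag in every tree decomposition; so some bag has ≥ 3 vertices and tw(G) ≥ 2. Therefore the treewidth is 2.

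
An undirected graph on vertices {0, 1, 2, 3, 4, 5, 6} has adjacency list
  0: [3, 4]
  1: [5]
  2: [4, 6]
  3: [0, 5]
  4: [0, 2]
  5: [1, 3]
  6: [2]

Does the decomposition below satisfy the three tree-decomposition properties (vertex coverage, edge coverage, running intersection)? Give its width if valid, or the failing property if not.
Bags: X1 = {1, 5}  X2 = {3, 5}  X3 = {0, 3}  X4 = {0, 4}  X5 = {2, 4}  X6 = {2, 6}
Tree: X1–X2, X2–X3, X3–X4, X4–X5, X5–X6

Every vertex of G appears in some bag (union = {0, 1, 2, 3, 4, 5, 6}); every edge is covered by a bag; and for each vertex v the set of bags containing v is connected in the bag tree. The decomposition is therefore valid. The largest bag has 2 vertices, so the width is 1.

Yes; width 1.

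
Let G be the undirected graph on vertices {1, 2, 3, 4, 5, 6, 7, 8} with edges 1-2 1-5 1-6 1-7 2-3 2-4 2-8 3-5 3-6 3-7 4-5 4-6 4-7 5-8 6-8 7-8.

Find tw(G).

A width-4 tree decomposition is:
Bags: B1 = {1, 2, 5, 6, 7}  B2 = {2, 4, 5, 6, 7}  B3 = {2, 3, 5, 6, 7}  B4 = {2, 5, 6, 7, 8}
Tree: B1–B2, B2–B3, B3–B4
The largest bag has 5 vertices, giving width 4; this decomposition certifies tw(G) ≤ 4. For the lower bound: the 5 vertex sets {1,5}, {4,7}, {2,3}, {6}, {8} are disjoint, each induces a connected subgraph, and every pair is joined by at least one edge of G. Contracting each set to a single vertex therefore yields K_{5} as a minor, and since treewidth is minor-monotone, tw(G) ≥ tw(K_{5}) = 4. Hence tw(G) = 4 exactly.

4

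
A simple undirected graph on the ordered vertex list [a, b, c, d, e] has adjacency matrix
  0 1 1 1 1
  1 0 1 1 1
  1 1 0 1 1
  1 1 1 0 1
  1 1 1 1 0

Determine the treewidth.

A width-4 tree decomposition is:
Bags: B1 = {a, b, c, d, e}
Tree: (single bag)
A single bag containing all 5 vertices is trivially a valid decomposition of width 4. For the lower bound, the 5 vertices {a, b, c, d, e} are pairwise adjacent, and any tree decomposition puts a clique entirely inside one bag — forcing width ≥ 4. Hence tw(G) = 4 exactly.

4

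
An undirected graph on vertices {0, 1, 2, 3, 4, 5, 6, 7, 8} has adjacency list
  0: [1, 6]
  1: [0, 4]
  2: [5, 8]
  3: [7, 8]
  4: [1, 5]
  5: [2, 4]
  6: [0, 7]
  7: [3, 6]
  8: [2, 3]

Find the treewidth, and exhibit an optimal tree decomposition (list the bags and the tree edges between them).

Each bag holds 3 vertices, so the decomposition has width 2, which upper-bounds the treewidth. Since 6–0–1–4–5–2–8–3–7–6 is a cycle in G, G is not acyclic. Forests are exactly the graphs of treewidth ≤ 1, so tw(G) ≥ 2. Therefore the treewidth is 2.

Treewidth 2.
One optimal decomposition is:
Bags: B1 = {0, 1, 6}  B2 = {1, 4, 6}  B3 = {4, 5, 6}  B4 = {2, 5, 6}  B5 = {2, 6, 8}  B6 = {3, 6, 8}  B7 = {3, 6, 7}
Tree: B1–B2, B2–B3, B3–B4, B4–B5, B5–B6, B6–B7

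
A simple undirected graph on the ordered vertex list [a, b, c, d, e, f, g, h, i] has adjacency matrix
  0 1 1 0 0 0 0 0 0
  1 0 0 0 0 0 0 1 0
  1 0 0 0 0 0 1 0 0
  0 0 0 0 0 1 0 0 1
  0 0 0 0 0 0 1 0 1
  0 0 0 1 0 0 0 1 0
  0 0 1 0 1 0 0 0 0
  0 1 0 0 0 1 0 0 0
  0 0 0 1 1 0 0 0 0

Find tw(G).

A width-2 tree decomposition is:
Bags: B1 = {a, c, g}  B2 = {a, e, g}  B3 = {a, e, i}  B4 = {a, d, i}  B5 = {a, d, f}  B6 = {a, f, h}  B7 = {a, b, h}
Tree: B1–B2, B2–B3, B3–B4, B4–B5, B5–B6, B6–B7
Every bag has size at most 3, so the width is 3 − 1 = 2 and tw(G) ≤ 2. For the lower bound, G contains the cycle a–c–g–e–i–d–f–h–b–a, so G is not a forest; only forests have treewidth ≤ 1, hence tw(G) ≥ 2. Therefore the treewidth is 2.

2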